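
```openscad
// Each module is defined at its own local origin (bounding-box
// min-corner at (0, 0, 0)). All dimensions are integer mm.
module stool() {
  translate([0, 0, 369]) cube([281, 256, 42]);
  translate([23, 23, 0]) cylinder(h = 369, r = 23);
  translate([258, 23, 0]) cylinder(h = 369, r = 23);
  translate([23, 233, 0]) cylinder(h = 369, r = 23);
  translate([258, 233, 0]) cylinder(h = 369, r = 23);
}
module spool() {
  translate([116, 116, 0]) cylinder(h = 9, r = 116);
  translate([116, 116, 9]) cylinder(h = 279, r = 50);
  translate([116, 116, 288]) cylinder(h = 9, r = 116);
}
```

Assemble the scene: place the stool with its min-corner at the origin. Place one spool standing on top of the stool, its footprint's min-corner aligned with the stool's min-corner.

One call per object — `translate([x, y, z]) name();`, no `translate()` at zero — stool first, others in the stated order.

stool();
translate([0, 0, 411]) spool();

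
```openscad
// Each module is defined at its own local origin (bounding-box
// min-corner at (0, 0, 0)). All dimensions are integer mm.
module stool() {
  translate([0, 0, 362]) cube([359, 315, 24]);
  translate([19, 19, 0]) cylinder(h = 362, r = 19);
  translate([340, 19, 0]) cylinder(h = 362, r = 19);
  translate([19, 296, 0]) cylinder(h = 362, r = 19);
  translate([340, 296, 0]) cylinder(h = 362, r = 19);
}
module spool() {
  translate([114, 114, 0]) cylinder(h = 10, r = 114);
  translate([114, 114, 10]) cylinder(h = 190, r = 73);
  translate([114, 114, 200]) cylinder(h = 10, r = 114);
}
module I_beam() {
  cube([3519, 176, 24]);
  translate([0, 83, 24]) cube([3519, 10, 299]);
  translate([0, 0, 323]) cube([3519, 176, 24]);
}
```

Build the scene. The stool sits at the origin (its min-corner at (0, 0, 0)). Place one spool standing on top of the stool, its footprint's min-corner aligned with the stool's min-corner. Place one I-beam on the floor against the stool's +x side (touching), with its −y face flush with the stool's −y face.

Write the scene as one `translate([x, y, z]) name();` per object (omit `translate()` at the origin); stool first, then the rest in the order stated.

stool();
translate([0, 0, 386]) spool();
translate([359, 0, 0]) I_beam();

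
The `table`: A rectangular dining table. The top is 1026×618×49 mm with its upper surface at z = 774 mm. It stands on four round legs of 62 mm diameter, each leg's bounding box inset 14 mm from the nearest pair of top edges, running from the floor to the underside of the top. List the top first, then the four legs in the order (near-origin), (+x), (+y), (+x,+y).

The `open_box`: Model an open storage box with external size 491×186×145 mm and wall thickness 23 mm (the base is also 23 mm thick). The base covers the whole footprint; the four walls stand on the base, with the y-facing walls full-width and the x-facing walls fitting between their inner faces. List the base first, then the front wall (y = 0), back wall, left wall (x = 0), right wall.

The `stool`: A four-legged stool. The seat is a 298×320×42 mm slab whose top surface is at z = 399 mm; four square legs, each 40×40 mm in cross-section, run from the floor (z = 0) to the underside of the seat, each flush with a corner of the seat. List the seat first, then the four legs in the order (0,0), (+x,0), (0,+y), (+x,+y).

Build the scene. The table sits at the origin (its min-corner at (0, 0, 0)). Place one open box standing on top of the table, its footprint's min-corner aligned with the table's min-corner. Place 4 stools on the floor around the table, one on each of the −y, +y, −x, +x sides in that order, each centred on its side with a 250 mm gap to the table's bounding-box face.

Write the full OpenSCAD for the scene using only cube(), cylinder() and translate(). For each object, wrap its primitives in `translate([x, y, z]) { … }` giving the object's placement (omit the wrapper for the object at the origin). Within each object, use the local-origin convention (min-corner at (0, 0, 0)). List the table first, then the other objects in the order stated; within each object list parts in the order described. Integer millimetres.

translate([0, 0, 725]) cube([1026, 618, 49]);
translate([45, 45, 0]) cylinder(h = 725, r = 31);
translate([981, 45, 0]) cylinder(h = 725, r = 31);
translate([45, 573, 0]) cylinder(h = 725, r = 31);
translate([981, 573, 0]) cylinder(h = 725, r = 31);
translate([0, 0, 774]) {
  cube([491, 186, 23]);
  translate([0, 0, 23]) cube([491, 23, 122]);
  translate([0, 163, 23]) cube([491, 23, 122]);
  translate([0, 23, 23]) cube([23, 140, 122]);
  translate([468, 23, 23]) cube([23, 140, 122]);
}
translate([364, -570, 0]) {
  translate([0, 0, 357]) cube([298, 320, 42]);
  cube([40, 40, 357]);
  translate([258, 0, 0]) cube([40, 40, 357]);
  translate([0, 280, 0]) cube([40, 40, 357]);
  translate([258, 280, 0]) cube([40, 40, 357]);
}
translate([364, 868, 0]) {
  translate([0, 0, 357]) cube([298, 320, 42]);
  cube([40, 40, 357]);
  translate([258, 0, 0]) cube([40, 40, 357]);
  translate([0, 280, 0]) cube([40, 40, 357]);
  translate([258, 280, 0]) cube([40, 40, 357]);
}
translate([-548, 149, 0]) {
  translate([0, 0, 357]) cube([298, 320, 42]);
  cube([40, 40, 357]);
  translate([258, 0, 0]) cube([40, 40, 357]);
  translate([0, 280, 0]) cube([40, 40, 357]);
  translate([258, 280, 0]) cube([40, 40, 357]);
}
translate([1276, 149, 0]) {
  translate([0, 0, 357]) cube([298, 320, 42]);
  cube([40, 40, 357]);
  translate([258, 0, 0]) cube([40, 40, 357]);
  translate([0, 280, 0]) cube([40, 40, 357]);
  translate([258, 280, 0]) cube([40, 40, 357]);
}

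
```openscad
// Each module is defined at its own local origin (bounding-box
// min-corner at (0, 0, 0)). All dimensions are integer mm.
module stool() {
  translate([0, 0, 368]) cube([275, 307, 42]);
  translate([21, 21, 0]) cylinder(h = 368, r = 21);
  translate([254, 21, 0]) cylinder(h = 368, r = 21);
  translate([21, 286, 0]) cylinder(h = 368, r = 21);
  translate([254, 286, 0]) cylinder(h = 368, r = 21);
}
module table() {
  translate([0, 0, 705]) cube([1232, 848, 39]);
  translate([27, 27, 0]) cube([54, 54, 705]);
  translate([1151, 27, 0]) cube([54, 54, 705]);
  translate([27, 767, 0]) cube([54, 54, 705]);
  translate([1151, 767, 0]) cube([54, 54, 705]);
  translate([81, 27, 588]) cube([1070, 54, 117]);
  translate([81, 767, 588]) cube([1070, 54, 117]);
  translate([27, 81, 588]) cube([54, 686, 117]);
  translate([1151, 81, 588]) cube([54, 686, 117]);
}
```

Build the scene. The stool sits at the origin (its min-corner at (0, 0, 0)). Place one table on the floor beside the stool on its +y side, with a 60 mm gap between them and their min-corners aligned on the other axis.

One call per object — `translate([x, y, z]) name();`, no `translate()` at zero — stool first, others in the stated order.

stool();
translate([0, 367, 0]) table();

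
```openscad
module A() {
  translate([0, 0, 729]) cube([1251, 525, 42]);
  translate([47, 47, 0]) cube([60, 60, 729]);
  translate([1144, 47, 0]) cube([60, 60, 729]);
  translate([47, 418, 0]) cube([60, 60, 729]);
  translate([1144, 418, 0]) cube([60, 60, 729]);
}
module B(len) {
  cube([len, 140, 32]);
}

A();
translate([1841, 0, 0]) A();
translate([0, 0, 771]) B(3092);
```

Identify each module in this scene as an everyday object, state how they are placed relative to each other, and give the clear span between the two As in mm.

A is a table. B is a beam. A beam spans the tops of two tables. The clear span between the two tables is 590 mm.

Second table starts at x = 1841; first ends at x = 1251; clear span = 1841 − 1251 = 590 mm.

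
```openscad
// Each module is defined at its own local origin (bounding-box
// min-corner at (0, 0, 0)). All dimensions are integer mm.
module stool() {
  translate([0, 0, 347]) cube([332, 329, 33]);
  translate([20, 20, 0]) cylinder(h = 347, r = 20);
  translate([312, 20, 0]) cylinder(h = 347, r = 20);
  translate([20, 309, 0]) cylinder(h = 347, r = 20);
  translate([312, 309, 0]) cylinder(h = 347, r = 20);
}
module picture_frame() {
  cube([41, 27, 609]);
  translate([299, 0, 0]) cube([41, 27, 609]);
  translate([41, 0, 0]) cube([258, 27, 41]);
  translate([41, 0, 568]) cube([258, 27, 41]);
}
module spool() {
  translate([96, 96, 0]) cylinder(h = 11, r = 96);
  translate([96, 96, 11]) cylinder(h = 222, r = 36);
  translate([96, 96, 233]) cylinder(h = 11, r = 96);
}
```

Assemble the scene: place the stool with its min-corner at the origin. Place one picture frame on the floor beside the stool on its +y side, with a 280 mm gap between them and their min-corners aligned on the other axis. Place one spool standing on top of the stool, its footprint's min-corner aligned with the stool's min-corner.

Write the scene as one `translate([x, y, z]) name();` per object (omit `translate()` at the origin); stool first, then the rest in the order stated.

stool();
translate([0, 609, 0]) picture_frame();
translate([0, 0, 380]) spool();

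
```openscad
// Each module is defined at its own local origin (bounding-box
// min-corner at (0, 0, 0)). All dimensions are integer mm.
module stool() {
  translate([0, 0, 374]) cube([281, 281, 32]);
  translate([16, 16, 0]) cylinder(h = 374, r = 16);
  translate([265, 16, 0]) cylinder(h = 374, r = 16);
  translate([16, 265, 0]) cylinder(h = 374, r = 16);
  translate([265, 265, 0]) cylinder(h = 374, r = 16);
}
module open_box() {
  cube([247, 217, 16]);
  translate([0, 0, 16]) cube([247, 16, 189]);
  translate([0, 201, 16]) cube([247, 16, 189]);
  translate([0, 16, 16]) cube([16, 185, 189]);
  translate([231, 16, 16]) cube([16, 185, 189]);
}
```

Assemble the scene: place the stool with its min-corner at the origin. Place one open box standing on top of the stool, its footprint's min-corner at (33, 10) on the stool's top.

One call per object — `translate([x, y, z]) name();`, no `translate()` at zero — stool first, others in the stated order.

stool();
translate([33, 10, 406]) open_box();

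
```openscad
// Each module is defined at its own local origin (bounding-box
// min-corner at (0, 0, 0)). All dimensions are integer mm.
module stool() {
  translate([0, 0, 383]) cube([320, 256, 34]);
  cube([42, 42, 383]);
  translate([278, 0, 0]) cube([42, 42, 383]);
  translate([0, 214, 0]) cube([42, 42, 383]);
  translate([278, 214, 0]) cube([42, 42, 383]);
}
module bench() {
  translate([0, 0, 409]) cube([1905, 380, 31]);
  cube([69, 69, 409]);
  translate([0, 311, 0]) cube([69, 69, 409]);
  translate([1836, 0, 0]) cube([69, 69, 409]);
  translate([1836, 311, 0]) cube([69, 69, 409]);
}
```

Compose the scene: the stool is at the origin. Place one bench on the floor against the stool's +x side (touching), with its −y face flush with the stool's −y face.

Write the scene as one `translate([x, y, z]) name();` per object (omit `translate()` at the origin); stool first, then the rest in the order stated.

stool();
translate([320, 0, 0]) bench();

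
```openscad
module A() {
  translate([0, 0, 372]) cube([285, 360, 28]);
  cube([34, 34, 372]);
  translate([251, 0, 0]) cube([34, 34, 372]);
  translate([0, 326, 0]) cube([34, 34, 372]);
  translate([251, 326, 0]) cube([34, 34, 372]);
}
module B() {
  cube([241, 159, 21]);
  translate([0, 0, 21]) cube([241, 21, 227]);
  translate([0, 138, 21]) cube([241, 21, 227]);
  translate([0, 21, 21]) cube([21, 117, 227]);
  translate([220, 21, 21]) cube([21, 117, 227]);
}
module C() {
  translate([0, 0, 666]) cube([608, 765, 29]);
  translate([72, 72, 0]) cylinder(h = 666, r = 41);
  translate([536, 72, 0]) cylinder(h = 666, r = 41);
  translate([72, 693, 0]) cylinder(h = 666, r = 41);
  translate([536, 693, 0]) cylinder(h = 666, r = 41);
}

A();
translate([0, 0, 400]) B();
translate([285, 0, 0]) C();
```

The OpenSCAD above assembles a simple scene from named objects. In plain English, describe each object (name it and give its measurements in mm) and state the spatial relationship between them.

A is a four-legged stool. The seat is a 285×360×28 mm slab whose top surface is at z = 400 mm; four square legs, each 34×34 mm in cross-section, run from the floor (z = 0) to the underside of the seat, each flush with a corner of the seat.

B is an open-topped rectangular box: outside dimensions 241×159×248 mm, with a uniform wall and base thickness of 21 mm. The base is a full 241×159 slab on the floor; four walls sit on top of the base. The front and back walls (the −y and +y sides) span the full width; the two side walls fit between them.

C is a table: top 608 mm (x) × 765 mm (y), 29 mm thick, upper face at z = 695 mm, on four round legs of 82 mm diameter, each leg's bounding box inset 31 mm from the nearest pair of top edges, running from z = 0 to the bottom of the top.

The open box is on top of the stool. The table is against the stool's +x side, with their −y faces flush.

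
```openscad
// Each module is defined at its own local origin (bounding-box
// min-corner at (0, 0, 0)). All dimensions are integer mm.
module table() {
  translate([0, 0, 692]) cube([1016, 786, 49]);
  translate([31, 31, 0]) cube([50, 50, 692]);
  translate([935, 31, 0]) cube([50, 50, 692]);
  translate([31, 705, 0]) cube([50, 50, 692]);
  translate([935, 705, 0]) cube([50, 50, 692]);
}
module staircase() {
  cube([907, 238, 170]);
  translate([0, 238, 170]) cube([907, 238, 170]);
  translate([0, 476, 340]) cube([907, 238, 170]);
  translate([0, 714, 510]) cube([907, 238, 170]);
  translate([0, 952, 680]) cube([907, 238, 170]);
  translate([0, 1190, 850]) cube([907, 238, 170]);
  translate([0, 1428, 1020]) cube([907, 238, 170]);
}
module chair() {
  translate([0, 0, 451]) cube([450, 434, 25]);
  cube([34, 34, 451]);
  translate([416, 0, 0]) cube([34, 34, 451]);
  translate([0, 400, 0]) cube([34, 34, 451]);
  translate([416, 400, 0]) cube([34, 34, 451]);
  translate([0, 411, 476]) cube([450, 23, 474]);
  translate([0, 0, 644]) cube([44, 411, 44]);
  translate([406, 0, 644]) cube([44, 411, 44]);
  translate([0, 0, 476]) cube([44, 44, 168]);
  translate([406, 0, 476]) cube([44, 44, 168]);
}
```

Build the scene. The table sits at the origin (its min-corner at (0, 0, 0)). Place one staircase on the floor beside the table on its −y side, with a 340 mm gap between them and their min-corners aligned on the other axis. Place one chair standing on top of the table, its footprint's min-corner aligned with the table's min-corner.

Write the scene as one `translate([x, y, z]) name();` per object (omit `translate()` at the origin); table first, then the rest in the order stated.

table();
translate([0, -2006, 0]) staircase();
translate([0, 0, 741]) chair();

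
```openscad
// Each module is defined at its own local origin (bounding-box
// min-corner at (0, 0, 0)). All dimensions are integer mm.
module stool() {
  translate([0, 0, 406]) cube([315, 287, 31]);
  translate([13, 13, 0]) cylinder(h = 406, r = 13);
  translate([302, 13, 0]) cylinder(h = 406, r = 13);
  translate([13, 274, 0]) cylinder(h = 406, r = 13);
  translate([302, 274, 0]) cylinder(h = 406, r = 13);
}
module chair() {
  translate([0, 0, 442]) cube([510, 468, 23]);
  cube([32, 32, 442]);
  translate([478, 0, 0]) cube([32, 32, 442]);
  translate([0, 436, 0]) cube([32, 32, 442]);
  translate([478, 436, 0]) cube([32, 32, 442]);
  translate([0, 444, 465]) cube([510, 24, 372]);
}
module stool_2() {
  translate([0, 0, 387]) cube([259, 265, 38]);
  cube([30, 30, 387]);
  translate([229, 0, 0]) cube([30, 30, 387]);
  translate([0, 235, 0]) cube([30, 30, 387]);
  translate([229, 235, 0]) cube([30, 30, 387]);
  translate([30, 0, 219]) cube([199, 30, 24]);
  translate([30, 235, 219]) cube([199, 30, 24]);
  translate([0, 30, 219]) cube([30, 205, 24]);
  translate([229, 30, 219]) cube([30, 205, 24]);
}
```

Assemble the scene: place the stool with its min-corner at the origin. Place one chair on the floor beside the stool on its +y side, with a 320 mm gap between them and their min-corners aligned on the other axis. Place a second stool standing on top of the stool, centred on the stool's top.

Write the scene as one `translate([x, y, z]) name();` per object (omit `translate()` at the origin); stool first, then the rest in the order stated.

stool();
translate([0, 607, 0]) chair();
translate([28, 11, 437]) stool_2();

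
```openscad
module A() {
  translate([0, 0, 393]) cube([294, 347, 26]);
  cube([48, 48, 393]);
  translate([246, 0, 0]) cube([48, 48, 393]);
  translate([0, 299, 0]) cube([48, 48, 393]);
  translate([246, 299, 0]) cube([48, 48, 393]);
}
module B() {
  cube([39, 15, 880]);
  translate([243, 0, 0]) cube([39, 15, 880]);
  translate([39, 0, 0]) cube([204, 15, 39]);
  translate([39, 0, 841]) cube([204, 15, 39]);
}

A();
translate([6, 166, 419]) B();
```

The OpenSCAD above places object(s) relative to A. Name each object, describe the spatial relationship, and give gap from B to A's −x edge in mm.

A is a stool. B is a picture frame. The picture frame is on top of the stool, centred. The gap from the picture frame to the stool's −x edge is 6 mm.

The picture frame's min-x is at 6; the stool's min-x is 0; gap = 6 mm.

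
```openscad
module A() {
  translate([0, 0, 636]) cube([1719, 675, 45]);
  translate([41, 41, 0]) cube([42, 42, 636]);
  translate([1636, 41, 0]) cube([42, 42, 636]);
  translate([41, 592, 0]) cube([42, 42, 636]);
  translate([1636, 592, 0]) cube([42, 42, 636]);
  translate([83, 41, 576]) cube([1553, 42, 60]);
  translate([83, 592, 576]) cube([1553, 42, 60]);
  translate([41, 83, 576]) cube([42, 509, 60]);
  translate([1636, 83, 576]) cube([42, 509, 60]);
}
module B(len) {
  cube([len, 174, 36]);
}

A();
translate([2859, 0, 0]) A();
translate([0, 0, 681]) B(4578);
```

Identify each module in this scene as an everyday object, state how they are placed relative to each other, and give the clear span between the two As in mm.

A is a table. B is a beam. A beam spans the tops of two tables. The clear span between the two tables is 1140 mm.

Second table starts at x = 2859; first ends at x = 1719; clear span = 2859 − 1719 = 1140 mm.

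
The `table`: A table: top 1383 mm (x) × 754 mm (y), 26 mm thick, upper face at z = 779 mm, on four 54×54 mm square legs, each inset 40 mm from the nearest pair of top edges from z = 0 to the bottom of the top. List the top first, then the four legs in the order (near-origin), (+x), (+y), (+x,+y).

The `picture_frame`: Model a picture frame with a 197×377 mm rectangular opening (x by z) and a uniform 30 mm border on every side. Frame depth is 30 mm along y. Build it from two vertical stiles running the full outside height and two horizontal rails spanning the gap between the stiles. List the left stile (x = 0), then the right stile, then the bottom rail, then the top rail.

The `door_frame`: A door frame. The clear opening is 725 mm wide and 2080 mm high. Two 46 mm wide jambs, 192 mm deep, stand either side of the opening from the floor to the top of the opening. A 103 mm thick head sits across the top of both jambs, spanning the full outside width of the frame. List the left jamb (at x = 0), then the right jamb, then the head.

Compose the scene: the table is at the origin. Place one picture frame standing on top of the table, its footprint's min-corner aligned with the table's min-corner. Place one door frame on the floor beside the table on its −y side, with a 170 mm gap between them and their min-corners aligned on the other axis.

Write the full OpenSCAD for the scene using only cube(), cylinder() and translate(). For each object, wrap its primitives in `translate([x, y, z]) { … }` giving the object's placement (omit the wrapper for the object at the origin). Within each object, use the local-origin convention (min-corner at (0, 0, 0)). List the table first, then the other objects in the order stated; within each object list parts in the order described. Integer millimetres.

translate([0, 0, 753]) cube([1383, 754, 26]);
translate([40, 40, 0]) cube([54, 54, 753]);
translate([1289, 40, 0]) cube([54, 54, 753]);
translate([40, 660, 0]) cube([54, 54, 753]);
translate([1289, 660, 0]) cube([54, 54, 753]);
translate([0, 0, 779]) {
  cube([30, 30, 437]);
  translate([227, 0, 0]) cube([30, 30, 437]);
  translate([30, 0, 0]) cube([197, 30, 30]);
  translate([30, 0, 407]) cube([197, 30, 30]);
}
translate([0, -362, 0]) {
  cube([46, 192, 2080]);
  translate([771, 0, 0]) cube([46, 192, 2080]);
  translate([0, 0, 2080]) cube([817, 192, 103]);
}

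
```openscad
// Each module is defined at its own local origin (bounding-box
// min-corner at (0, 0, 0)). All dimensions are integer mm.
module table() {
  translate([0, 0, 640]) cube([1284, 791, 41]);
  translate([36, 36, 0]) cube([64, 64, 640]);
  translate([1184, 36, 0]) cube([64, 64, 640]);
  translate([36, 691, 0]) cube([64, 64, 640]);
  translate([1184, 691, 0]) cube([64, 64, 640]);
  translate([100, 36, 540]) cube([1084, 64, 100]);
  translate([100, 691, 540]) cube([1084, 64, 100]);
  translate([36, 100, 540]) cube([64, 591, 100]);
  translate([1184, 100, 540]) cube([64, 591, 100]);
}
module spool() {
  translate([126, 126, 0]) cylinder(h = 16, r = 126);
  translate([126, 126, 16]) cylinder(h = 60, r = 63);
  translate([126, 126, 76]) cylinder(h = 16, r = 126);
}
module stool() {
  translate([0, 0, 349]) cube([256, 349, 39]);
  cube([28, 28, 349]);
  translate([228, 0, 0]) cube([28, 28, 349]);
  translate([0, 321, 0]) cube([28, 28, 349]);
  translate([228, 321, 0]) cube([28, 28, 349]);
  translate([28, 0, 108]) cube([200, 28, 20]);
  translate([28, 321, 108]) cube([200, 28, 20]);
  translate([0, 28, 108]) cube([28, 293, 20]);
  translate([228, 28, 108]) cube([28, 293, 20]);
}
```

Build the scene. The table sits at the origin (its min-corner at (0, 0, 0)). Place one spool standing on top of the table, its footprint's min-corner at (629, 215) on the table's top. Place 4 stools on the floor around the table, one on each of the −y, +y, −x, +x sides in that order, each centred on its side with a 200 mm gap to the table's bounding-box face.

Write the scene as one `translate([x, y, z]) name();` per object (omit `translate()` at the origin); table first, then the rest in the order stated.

table();
translate([629, 215, 681]) spool();
translate([514, -549, 0]) stool();
translate([514, 991, 0]) stool();
translate([-456, 221, 0]) stool();
translate([1484, 221, 0]) stool();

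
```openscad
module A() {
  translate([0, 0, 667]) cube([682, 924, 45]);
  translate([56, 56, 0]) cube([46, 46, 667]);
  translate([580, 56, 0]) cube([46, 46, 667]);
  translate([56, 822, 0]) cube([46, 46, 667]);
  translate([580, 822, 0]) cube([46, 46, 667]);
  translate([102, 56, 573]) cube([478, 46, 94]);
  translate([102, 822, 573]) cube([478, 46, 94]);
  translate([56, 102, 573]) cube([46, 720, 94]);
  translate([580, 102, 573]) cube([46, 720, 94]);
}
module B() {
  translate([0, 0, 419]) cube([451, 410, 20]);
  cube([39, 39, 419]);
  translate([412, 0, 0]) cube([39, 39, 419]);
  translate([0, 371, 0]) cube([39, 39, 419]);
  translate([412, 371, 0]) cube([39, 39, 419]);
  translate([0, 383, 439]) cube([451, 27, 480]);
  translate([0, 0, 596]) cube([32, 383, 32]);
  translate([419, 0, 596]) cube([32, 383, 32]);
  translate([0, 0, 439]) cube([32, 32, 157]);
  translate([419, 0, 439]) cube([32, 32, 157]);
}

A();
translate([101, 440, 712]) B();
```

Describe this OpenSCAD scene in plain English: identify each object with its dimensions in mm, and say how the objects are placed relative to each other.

A is a table with a 682×924 mm rectangular top, 45 mm thick, top surface at z = 712 mm, supported by four 46×46 mm square legs, each inset 56 mm from the nearest pair of top edges, running from the floor. Four apron rails, 46 mm thick and 94 mm tall, run between adjacent legs with their top edges flush with the underside of the top and their outer faces flush with the legs' outer faces.

B is a chair: 451×410 mm seat, 20 mm thick, top at z = 439 mm, on four 39 mm square corner legs flush with the seat edges. A 27 mm thick backrest slab spans the full seat width, extending 480 mm above the seat top, its back face flush with the seat's +y edge. Two armrests of 32×32 mm section run along each side from the seat's front edge to the front of the backrest, top faces 189 mm above the seat top and outer faces flush with the seat's x-edges; a 32×32 mm post under the front of each armrest stands on the seat at the front corner.

The chair is on top of the table.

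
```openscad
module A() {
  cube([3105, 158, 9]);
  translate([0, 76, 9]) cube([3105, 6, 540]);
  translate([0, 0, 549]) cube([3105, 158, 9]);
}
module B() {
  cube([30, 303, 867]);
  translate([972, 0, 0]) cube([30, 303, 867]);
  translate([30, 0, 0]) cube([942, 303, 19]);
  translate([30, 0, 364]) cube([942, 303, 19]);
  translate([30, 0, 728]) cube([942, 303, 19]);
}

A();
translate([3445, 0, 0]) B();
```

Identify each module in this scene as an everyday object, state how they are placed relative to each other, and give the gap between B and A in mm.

A is an I-beam. B is a bookshelf. The bookshelf is on the floor beside the I-beam on its +x side. The gap between the bookshelf and the I-beam is 340 mm.

The bookshelf's nearest face is 340 mm from the I-beam's +x face.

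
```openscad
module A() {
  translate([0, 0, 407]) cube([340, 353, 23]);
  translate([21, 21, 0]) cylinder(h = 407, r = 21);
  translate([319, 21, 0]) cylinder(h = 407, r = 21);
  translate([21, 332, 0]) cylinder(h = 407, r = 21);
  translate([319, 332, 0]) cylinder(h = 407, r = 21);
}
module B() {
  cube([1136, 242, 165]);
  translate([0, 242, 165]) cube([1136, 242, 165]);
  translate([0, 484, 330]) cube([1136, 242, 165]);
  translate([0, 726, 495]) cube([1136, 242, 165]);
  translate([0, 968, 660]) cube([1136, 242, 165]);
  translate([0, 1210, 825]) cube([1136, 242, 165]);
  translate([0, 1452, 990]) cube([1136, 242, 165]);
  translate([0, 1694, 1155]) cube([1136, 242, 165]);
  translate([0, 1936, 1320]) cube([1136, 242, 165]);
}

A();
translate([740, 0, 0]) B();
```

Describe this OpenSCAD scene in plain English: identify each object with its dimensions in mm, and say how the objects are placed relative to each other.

A is a four-legged stool. The seat is a 340×353×23 mm slab whose top surface is at z = 430 mm; four round legs, each 42 mm in diameter, run from the floor (z = 0) to the underside of the seat, each leg's axis is inset half a diameter from the nearest pair of seat edges (so the leg's bounding box is flush with the corner).

B is a run of 9 identical solid stair steps. Each tread is 1136×242 mm and each step block is 165 mm high. Step 1 rests on the floor; step k is offset from step 1 by (k−1)×242 mm in y and (k−1)×165 mm in z.

The staircase is on the floor beside the stool on its +x side.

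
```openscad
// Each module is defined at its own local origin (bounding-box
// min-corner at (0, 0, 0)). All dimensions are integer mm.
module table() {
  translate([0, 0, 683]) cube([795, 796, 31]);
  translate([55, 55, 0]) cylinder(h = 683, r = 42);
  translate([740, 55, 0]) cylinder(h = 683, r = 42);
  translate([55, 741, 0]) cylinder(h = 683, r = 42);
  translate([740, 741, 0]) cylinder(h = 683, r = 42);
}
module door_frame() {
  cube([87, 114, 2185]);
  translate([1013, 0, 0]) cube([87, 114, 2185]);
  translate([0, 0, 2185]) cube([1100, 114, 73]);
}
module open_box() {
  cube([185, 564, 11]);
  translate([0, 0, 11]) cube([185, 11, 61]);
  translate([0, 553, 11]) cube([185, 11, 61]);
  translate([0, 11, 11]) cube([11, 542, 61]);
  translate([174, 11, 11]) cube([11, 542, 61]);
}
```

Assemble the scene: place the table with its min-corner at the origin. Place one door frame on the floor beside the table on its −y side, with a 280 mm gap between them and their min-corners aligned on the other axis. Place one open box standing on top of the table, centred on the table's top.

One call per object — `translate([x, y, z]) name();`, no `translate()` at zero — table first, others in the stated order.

table();
translate([0, -394, 0]) door_frame();
translate([305, 116, 714]) open_box();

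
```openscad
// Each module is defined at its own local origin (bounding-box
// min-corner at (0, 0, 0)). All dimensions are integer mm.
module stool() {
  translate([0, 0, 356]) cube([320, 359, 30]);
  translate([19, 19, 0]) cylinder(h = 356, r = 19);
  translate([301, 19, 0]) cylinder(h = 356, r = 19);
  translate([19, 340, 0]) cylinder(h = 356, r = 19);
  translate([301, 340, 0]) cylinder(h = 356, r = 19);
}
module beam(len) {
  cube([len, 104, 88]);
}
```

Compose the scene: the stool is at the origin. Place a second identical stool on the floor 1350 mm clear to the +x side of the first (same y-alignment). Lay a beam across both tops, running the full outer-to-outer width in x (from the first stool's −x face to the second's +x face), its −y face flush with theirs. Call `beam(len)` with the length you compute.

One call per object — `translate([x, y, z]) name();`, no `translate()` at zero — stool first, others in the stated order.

stool();
translate([1670, 0, 0]) stool();
translate([0, 0, 386]) beam(1990);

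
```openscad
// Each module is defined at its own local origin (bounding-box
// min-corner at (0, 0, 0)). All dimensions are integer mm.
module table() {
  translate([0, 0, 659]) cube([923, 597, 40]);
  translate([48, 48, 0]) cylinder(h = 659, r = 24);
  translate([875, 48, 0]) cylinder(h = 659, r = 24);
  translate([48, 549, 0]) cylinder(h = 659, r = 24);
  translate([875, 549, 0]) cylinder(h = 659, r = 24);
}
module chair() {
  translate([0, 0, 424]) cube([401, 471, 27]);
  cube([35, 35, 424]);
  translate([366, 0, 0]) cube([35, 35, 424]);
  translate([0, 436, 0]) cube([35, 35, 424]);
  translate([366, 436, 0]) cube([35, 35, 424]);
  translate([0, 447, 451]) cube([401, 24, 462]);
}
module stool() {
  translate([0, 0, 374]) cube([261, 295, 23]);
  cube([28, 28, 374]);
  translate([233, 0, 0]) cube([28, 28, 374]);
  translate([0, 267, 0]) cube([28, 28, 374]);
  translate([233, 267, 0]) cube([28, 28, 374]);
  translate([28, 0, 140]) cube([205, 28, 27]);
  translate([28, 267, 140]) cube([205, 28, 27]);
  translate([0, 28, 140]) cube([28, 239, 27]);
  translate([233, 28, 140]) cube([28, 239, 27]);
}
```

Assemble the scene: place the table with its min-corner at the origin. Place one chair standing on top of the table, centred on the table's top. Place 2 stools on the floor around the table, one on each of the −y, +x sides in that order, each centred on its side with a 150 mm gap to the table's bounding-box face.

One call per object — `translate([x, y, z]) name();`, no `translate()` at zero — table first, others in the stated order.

table();
translate([261, 63, 699]) chair();
translate([331, -445, 0]) stool();
translate([1073, 151, 0]) stool();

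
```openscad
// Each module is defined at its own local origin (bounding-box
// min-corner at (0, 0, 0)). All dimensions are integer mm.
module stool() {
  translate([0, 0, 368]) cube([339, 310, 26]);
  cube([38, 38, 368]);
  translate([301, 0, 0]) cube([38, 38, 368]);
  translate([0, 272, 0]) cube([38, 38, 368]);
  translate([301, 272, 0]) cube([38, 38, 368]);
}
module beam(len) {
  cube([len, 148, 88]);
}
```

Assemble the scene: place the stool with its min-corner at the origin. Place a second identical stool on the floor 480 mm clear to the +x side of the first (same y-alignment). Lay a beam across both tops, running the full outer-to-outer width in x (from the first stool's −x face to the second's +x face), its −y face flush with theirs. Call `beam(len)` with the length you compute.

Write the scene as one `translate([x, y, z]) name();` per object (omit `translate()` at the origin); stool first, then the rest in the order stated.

stool();
translate([819, 0, 0]) stool();
translate([0, 0, 394]) beam(1158);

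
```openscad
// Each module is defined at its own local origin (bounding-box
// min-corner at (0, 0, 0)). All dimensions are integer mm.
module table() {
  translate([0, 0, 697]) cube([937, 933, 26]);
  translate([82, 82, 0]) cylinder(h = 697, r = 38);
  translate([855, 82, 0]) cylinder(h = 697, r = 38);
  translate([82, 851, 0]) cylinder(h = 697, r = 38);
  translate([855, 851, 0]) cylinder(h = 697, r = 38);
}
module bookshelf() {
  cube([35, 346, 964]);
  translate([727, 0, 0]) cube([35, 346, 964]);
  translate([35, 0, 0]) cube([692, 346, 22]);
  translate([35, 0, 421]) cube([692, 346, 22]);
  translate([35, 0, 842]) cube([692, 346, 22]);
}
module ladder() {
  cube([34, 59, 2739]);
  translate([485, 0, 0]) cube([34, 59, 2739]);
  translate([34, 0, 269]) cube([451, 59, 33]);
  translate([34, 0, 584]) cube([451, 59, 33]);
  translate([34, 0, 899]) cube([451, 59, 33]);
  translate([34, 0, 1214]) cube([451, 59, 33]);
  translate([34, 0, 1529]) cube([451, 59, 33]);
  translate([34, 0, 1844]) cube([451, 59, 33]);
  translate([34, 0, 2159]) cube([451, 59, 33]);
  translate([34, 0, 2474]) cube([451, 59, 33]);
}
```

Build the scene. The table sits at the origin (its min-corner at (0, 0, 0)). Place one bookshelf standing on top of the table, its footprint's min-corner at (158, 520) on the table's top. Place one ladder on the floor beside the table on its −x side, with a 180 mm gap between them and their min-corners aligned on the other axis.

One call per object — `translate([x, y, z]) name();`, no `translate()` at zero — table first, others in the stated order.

table();
translate([158, 520, 723]) bookshelf();
translate([-699, 0, 0]) ladder();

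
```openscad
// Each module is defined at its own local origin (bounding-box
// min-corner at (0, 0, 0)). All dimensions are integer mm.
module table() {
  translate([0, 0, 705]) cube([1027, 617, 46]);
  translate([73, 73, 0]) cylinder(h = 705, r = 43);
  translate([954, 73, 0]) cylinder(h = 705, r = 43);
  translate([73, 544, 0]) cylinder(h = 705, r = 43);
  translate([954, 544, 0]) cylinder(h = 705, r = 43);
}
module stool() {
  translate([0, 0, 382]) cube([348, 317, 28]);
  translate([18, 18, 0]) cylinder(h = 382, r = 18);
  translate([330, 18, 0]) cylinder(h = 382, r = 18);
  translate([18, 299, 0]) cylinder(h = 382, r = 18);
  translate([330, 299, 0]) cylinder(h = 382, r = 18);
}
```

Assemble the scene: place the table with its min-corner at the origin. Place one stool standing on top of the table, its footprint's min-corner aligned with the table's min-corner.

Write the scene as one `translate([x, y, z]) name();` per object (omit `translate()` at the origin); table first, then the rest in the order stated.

table();
translate([0, 0, 751]) stool();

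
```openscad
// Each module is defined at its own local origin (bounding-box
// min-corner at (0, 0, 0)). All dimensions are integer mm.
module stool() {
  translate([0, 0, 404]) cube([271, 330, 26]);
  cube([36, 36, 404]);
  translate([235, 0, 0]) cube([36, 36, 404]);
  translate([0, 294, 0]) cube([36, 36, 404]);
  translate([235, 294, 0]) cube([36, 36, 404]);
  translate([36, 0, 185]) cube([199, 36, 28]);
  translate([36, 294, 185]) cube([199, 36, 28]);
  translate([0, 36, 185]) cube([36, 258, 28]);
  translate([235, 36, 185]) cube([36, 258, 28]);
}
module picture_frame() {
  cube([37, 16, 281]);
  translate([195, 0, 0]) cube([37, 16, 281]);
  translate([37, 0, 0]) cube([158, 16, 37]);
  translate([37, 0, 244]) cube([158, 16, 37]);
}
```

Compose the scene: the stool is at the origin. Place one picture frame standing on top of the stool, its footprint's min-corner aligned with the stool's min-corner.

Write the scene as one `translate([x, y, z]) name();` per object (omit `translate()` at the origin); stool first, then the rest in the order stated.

stool();
translate([0, 0, 430]) picture_frame();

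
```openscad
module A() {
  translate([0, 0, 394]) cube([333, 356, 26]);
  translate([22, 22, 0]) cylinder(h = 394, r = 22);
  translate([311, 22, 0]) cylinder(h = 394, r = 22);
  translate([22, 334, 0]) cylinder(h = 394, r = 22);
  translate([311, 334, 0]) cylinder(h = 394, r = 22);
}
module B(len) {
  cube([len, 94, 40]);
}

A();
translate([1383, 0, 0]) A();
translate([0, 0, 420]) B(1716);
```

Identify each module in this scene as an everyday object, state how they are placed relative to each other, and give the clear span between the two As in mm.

A is a stool. B is a beam. A beam spans the tops of two stools. The clear span between the two stools is 1050 mm.

Second stool starts at x = 1383; first ends at x = 333; clear span = 1383 − 333 = 1050 mm.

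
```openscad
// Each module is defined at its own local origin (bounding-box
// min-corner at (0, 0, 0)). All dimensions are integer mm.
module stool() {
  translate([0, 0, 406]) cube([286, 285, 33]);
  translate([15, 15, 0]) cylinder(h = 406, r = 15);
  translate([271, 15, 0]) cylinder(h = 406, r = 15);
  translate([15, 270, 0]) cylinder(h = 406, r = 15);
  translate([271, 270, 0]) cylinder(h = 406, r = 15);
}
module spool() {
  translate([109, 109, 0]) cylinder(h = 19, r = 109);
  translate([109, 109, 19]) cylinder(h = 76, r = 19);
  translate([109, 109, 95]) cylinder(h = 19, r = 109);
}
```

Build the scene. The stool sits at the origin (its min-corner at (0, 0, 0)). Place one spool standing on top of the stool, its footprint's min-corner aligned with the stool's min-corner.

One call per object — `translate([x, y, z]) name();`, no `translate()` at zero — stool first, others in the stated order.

stool();
translate([0, 0, 439]) spool();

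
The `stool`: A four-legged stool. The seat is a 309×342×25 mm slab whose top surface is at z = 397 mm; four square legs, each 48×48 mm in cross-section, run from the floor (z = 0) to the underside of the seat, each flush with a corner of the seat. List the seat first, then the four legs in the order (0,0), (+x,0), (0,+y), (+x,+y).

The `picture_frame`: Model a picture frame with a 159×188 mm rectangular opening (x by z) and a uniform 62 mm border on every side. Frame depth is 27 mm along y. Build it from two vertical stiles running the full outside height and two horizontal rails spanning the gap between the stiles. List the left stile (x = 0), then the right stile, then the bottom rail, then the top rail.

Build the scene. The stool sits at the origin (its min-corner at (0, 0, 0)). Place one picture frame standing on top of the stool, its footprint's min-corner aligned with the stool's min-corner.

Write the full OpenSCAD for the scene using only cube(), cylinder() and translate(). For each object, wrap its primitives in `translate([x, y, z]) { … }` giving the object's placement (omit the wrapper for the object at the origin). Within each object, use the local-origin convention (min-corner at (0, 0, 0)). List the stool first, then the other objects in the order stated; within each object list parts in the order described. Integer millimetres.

translate([0, 0, 372]) cube([309, 342, 25]);
cube([48, 48, 372]);
translate([261, 0, 0]) cube([48, 48, 372]);
translate([0, 294, 0]) cube([48, 48, 372]);
translate([261, 294, 0]) cube([48, 48, 372]);
translate([0, 0, 397]) {
  cube([62, 27, 312]);
  translate([221, 0, 0]) cube([62, 27, 312]);
  translate([62, 0, 0]) cube([159, 27, 62]);
  translate([62, 0, 250]) cube([159, 27, 62]);
}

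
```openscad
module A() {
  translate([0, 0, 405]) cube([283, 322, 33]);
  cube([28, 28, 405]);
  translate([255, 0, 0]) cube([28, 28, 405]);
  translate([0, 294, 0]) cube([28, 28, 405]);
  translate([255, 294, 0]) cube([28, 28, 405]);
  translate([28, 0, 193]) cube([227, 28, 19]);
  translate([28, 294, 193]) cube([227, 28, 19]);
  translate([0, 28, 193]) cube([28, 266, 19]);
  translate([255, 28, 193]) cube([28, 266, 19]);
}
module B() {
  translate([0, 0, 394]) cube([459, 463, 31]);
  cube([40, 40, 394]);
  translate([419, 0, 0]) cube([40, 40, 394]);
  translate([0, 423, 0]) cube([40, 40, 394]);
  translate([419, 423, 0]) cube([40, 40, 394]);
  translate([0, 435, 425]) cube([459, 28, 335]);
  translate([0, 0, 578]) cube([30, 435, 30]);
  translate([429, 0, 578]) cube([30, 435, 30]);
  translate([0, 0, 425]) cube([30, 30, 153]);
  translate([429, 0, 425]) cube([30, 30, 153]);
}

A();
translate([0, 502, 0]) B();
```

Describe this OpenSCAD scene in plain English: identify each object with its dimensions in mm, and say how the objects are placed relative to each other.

A is a four-legged stool. The seat is 283×322 mm, 33 mm thick, top at z = 438 mm. It stands on four square legs, each 28×28 mm in cross-section, from z = 0 to the seat underside, each flush with a corner of the seat. Four stretchers, 28 mm wide and 19 mm tall, connect adjacent legs with their undersides at z = 193 mm, each running between the inner faces of the legs it joins and aligned with the legs' outer faces on the other axis.

B is a chair. The seat is a 459×463×31 mm slab with its top at z = 425 mm, on four 40×40 mm corner legs (flush with the seat edges, standing on z = 0). A flat backrest 28 mm thick, 335 mm tall, spans the full seat width and rises from the seat top along its +y edge, rear face flush with the rear of the seat. Two armrests of 30×30 mm section run along each side from the seat's front edge to the front of the backrest, top faces 183 mm above the seat top and outer faces flush with the seat's x-edges; a 30×30 mm post under the front of each armrest stands on the seat at the front corner.

The chair is on the floor beside the stool on its +y side.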